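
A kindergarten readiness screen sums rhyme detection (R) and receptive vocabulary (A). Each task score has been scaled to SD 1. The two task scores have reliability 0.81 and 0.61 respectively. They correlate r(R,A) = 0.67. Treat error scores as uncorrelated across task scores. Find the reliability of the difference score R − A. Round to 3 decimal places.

Var(R−A) = 1 + 1 − 2·0.67 = 2 − 1.34 = 0.66.
Because errors are independent across components, Cov(Tᵢ,Tⱼ) = Cov(Xᵢ,Xⱼ); the off-diagonal part of the true-score variance is the same as above.
True-score variance = [0.81 + 0.61] − 1.34 = 1.42 − 1.34 = 0.08.
Reliability = 0.08 / 0.66 = 0.121.

0.121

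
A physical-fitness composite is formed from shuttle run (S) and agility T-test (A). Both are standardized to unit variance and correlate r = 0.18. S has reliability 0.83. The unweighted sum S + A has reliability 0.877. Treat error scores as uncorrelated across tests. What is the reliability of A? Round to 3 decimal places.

0.880

Var(S+A) = 2 + 2·0.18 = 2.360.
True-score variance = ρ_S + ρ_A + 2·0.18, so 0.877 = (0.83 + ρ_A + 0.36) / 2.360.
ρ_A = 0.877·2.360 − 0.83 − 0.36 = 0.880.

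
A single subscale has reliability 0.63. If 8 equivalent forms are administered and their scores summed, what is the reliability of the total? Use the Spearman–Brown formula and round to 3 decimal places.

0.932

ρ_k = kρ / (1 + (k−1)ρ) = 8·0.63 / (1 + 7·0.63) = 5.040 / 5.410 = 0.932.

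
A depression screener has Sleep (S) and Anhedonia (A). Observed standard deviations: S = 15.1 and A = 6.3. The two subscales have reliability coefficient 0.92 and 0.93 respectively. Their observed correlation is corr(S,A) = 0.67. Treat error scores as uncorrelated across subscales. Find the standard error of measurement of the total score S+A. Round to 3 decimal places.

Var(total) = 267.7 + 127.474 = 395.174.
True-score variance = 246.681 + 127.474 = 374.155, so reliability = 0.9468.
Error variance = 395.174 − 374.155 = 21.0191; SEM = √21.0191 = 4.585.

4.585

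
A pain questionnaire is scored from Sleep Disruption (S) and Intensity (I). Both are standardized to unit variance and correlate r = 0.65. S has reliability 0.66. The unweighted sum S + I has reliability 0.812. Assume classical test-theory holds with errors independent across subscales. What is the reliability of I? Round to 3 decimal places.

0.720

Var(S+I) = 2 + 2·0.65 = 3.300.
True-score variance = ρ_S + ρ_I + 2·0.65, so 0.812 = (0.66 + ρ_I + 1.30) / 3.300.
ρ_I = 0.812·3.300 − 0.66 − 1.30 = 0.720.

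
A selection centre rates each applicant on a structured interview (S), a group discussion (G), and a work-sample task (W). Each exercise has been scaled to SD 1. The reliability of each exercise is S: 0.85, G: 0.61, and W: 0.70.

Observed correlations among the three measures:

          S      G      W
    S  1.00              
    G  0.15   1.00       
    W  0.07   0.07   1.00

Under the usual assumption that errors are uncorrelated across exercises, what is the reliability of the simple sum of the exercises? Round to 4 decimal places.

0.7654

Var(S+G+W) = 3 + 2·[0.15 + 0.07 + 0.07] = 3 + 0.58 = 3.58.
Under uncorrelated errors the observed covariances equal the true-score covariances, so only the own-variance terms attenuate.
True-score variance = [0.85 + 0.61 + 0.70] + 0.58 = 2.16 + 0.58 = 2.74.
Reliability = 2.74 / 3.58 = 0.7654.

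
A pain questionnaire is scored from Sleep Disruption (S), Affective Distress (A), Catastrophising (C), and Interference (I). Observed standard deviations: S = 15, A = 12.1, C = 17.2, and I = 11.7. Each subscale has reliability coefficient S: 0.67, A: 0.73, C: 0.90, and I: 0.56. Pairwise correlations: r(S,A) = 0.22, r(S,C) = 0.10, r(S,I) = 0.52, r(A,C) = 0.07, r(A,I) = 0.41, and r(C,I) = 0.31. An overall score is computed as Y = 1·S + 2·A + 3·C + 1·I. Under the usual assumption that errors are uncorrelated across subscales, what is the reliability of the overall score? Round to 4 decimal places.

0.8857

Var(Y) = 15² + 2²·12.1² + 3²·17.2² + 11.7² + 2·[2·15·12.1·0.22 + 3·15·17.2·0.10 + 15·11.7·0.52 + 6·12.1·17.2·0.07 + 2·12.1·11.7·0.41 + 3·17.2·11.7·0.31] = 3610.09 + 1278.34 = 4888.43.
Because errors are independent across components, Cov(Tᵢ,Tⱼ) = Cov(Xᵢ,Xⱼ); the off-diagonal part of the true-score variance is the same as above.
True-score variance = [15²·0.67 + 2²·12.1²·0.73 + 3²·17.2²·0.90 + 11.7²·0.56] + 1278.34 = 3051.23 + 1278.34 = 4329.57.
Reliability = 4329.57 / 4888.43 = 0.8857.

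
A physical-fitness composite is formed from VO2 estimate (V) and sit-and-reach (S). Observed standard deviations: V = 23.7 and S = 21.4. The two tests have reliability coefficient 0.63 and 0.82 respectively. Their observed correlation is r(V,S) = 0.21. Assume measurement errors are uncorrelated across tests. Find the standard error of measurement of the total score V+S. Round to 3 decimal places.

17.037

Var(total) = 1019.65 + 213.016 = 1232.67.
True-score variance = 729.392 + 213.016 = 942.407, so reliability = 0.7645.
Error variance = 1232.67 − 942.407 = 290.258; SEM = √290.258 = 17.037.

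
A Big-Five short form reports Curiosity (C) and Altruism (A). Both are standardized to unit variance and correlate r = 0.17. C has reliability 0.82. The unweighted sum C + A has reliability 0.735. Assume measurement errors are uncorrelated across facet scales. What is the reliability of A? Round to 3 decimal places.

Var(C+A) = 2 + 2·0.17 = 2.340.
True-score variance = ρ_C + ρ_A + 2·0.17, so 0.735 = (0.82 + ρ_A + 0.34) / 2.340.
ρ_A = 0.735·2.340 − 0.82 − 0.34 = 0.560.

0.560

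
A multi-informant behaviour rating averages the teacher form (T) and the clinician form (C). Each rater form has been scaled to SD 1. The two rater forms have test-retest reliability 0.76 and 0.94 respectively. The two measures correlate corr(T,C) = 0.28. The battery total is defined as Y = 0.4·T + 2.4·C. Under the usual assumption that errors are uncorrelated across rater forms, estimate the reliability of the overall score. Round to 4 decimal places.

0.9405

Var(Y) = 0.4² + 2.4² + 2·[0.96·0.28] = 5.92 + 0.5376 = 6.4576.
Under uncorrelated errors the observed covariances equal the true-score covariances, so only the own-variance terms attenuate.
True-score variance = [0.4²·0.76 + 2.4²·0.94] + 0.5376 = 5.536 + 0.5376 = 6.0736.
Reliability = 6.0736 / 6.4576 = 0.9405.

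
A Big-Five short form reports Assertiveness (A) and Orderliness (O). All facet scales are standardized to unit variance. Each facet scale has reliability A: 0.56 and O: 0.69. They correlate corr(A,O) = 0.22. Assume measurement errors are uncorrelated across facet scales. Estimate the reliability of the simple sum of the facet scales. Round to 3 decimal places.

0.693

Var(A+O) = 2 + 2·[0.22] = 2 + 0.44 = 2.44.
Because errors are independent across components, Cov(Tᵢ,Tⱼ) = Cov(Xᵢ,Xⱼ); the off-diagonal part of the true-score variance is the same as above.
True-score variance = [0.56 + 0.69] + 0.44 = 1.25 + 0.44 = 1.69.
Reliability = 1.69 / 2.44 = 0.693.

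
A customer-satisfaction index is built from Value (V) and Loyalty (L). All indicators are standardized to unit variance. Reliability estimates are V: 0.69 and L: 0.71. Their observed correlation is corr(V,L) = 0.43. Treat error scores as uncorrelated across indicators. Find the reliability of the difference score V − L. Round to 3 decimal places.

Var(V−L) = 1 + 1 − 2·0.43 = 2 − 0.86 = 1.14.
With uncorrelated errors the cross-covariances are all true-score covariance, so they carry over unchanged; only the diagonal terms shrink to ρᵢσᵢ².
True-score variance = [0.69 + 0.71] − 0.86 = 1.4 − 0.86 = 0.54.
Reliability = 0.54 / 1.14 = 0.474.

0.474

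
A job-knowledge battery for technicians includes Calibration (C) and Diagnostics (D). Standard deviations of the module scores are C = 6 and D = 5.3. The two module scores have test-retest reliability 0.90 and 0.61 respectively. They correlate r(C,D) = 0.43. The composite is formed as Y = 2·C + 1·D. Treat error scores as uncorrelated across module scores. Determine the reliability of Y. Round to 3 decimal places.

0.888

Var(Y) = 2²·6² + 5.3² + 2·[2·6·5.3·0.43] = 172.09 + 54.696 = 226.786.
Because errors are independent across components, Cov(Tᵢ,Tⱼ) = Cov(Xᵢ,Xⱼ); the off-diagonal part of the true-score variance is the same as above.
True-score variance = [2²·6²·0.90 + 5.3²·0.61] + 54.696 = 146.735 + 54.696 = 201.431.
Reliability = 201.431 / 226.786 = 0.888.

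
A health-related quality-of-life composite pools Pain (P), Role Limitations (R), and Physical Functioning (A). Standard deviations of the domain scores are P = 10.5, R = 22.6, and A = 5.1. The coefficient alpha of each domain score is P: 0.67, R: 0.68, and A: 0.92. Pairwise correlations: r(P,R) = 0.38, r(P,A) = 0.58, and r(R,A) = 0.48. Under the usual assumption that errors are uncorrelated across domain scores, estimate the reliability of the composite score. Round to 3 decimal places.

Var(P+R+A) = 10.5² + 22.6² + 5.1² + 2·[10.5·22.6·0.38 + 10.5·5.1·0.58 + 22.6·5.1·0.48] = 647.02 + 353.116 = 1000.14.
With uncorrelated errors the cross-covariances are all true-score covariance, so they carry over unchanged; only the diagonal terms shrink to ρᵢσᵢ².
True-score variance = [10.5²·0.67 + 22.6²·0.68 + 5.1²·0.92] + 353.116 = 445.114 + 353.116 = 798.229.
Reliability = 798.229 / 1000.14 = 0.798.

0.798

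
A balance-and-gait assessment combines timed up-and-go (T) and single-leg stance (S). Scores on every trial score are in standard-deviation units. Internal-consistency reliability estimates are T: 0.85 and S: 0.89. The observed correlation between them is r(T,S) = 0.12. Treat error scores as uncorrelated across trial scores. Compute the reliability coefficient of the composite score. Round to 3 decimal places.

0.884

Var(T+S) = 2 + 2·[0.12] = 2 + 0.24 = 2.24.
With uncorrelated errors the cross-covariances are all true-score covariance, so they carry over unchanged; only the diagonal terms shrink to ρᵢσᵢ².
True-score variance = [0.85 + 0.89] + 0.24 = 1.74 + 0.24 = 1.98.
Reliability = 1.98 / 2.24 = 0.884.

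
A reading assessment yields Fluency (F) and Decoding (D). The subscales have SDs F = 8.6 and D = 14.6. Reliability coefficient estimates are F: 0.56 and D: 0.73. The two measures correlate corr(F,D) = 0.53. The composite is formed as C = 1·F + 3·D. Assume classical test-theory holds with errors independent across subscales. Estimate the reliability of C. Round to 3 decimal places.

Var(C) = 8.6² + 3²·14.6² + 2·[3·8.6·14.6·0.53] = 1992.4 + 399.281 = 2391.68.
With uncorrelated errors the cross-covariances are all true-score covariance, so they carry over unchanged; only the diagonal terms shrink to ρᵢσᵢ².
True-score variance = [8.6²·0.56 + 3²·14.6²·0.73] + 399.281 = 1441.88 + 399.281 = 1841.16.
Reliability = 1841.16 / 2391.68 = 0.770.

0.770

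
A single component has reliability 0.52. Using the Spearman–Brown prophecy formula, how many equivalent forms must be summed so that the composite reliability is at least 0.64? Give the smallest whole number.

2

k ≥ ρ*(1−ρ₁)/(ρ₁(1−ρ*)) = 0.64·0.48 / (0.52·0.36) = 1.641.
Smallest integer k = 2.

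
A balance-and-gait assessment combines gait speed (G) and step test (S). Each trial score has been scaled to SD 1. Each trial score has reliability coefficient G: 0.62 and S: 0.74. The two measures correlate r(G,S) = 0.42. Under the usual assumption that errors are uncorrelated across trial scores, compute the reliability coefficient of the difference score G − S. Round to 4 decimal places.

Var(G−S) = 1 + 1 − 2·0.42 = 2 − 0.84 = 1.16.
Because errors are independent across components, Cov(Tᵢ,Tⱼ) = Cov(Xᵢ,Xⱼ); the off-diagonal part of the true-score variance is the same as above.
True-score variance = [0.62 + 0.74] − 0.84 = 1.36 − 0.84 = 0.52.
Reliability = 0.52 / 1.16 = 0.4483.

0.4483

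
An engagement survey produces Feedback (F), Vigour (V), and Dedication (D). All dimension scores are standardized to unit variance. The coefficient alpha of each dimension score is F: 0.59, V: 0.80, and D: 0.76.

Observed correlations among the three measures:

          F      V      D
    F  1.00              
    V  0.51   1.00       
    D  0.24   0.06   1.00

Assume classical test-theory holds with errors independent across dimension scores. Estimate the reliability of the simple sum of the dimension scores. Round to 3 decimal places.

0.816

Var(F+V+D) = 3 + 2·[0.51 + 0.24 + 0.06] = 3 + 1.62 = 4.62.
Under uncorrelated errors the observed covariances equal the true-score covariances, so only the own-variance terms attenuate.
True-score variance = [0.59 + 0.80 + 0.76] + 1.62 = 2.15 + 1.62 = 3.77.
Reliability = 3.77 / 4.62 = 0.816.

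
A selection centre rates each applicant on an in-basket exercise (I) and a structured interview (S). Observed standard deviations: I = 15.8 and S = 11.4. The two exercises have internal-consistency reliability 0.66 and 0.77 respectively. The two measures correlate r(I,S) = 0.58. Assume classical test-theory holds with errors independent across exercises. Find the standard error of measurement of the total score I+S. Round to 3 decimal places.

10.713

Var(total) = 379.6 + 208.939 = 588.539.
True-score variance = 264.832 + 208.939 = 473.771, so reliability = 0.8050.
Error variance = 588.539 − 473.771 = 114.768; SEM = √114.768 = 10.713.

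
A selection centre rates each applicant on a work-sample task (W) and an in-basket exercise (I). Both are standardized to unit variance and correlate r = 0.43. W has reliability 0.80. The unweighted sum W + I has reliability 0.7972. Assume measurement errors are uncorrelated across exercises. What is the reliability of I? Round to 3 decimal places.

0.620

Var(W+I) = 2 + 2·0.43 = 2.860.
True-score variance = ρ_W + ρ_I + 2·0.43, so 0.7972 = (0.80 + ρ_I + 0.86) / 2.860.
ρ_I = 0.7972·2.860 − 0.80 − 0.86 = 0.620.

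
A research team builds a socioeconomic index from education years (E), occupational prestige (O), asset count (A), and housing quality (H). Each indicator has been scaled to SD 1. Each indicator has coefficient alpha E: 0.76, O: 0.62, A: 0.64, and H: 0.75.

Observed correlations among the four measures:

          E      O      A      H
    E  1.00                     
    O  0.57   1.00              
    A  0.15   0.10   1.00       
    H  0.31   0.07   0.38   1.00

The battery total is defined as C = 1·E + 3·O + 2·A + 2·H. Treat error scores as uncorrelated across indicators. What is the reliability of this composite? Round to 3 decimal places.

Var(C) = 1 + 3² + 2² + 2² + 2·[3·0.57 + 2·0.15 + 2·0.31 + 6·0.10 + 6·0.07 + 4·0.38] = 18 + 10.34 = 28.34.
With uncorrelated errors the cross-covariances are all true-score covariance, so they carry over unchanged; only the diagonal terms shrink to ρᵢσᵢ².
True-score variance = [0.76 + 3²·0.62 + 2²·0.64 + 2²·0.75] + 10.34 = 11.9 + 10.34 = 22.24.
Reliability = 22.24 / 28.34 = 0.785.

0.785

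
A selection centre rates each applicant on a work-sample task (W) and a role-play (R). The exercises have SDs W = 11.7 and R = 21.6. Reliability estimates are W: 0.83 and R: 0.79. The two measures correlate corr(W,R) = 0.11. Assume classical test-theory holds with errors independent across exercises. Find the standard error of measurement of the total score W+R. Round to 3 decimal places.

Var(total) = 603.45 + 55.5984 = 659.048.
True-score variance = 482.201 + 55.5984 = 537.8, so reliability = 0.8160.
Error variance = 659.048 − 537.8 = 121.249; SEM = √121.249 = 11.011.

11.011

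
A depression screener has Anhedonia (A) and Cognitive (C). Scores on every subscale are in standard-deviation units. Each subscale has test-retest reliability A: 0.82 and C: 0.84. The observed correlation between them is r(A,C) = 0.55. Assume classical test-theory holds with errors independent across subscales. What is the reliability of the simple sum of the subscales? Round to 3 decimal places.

0.890

Var(A+C) = 2 + 2·[0.55] = 2 + 1.1 = 3.1.
Under uncorrelated errors the observed covariances equal the true-score covariances, so only the own-variance terms attenuate.
True-score variance = [0.82 + 0.84] + 1.1 = 1.66 + 1.1 = 2.76.
Reliability = 2.76 / 3.1 = 0.890.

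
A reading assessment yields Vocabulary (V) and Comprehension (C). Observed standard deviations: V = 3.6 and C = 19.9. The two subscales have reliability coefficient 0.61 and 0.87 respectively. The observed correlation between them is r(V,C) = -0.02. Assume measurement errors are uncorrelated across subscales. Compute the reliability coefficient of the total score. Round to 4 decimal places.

0.8608

Var(V+C) = 3.6² + 19.9² + 2·[3.6·19.9·(-0.02)] = 408.97 − 2.8656 = 406.104.
With uncorrelated errors the cross-covariances are all true-score covariance, so they carry over unchanged; only the diagonal terms shrink to ρᵢσᵢ².
True-score variance = [3.6²·0.61 + 19.9²·0.87] − 2.8656 = 352.434 − 2.8656 = 349.569.
Reliability = 349.569 / 406.104 = 0.8608.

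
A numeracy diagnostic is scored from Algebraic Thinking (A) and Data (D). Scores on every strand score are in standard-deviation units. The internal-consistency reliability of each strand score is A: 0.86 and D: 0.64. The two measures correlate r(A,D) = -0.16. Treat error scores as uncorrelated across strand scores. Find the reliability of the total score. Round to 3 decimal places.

Var(A+D) = 2 + 2·[(-0.16)] = 2 − 0.32 = 1.68.
Because errors are independent across components, Cov(Tᵢ,Tⱼ) = Cov(Xᵢ,Xⱼ); the off-diagonal part of the true-score variance is the same as above.
True-score variance = [0.86 + 0.64] − 0.32 = 1.5 − 0.32 = 1.18.
Reliability = 1.18 / 1.68 = 0.702.

0.702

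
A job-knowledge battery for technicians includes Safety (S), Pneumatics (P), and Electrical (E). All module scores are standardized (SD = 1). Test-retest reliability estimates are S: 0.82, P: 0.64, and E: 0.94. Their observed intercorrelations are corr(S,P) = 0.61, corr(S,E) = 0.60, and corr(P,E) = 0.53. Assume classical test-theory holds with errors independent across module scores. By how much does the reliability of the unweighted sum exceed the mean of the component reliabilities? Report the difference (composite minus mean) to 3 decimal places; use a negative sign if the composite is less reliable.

Var(sum) = 3 + 3.48 = 6.48; true-score variance = 2.4 + 3.48 = 5.88; composite reliability = 0.9074.
Mean component reliability = 0.8000.
Difference = 0.9074 − 0.8000 = 0.107.

0.107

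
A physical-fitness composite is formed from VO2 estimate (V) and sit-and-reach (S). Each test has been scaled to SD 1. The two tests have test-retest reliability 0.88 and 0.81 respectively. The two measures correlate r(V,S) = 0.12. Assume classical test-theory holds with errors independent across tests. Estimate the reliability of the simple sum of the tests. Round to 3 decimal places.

Var(V+S) = 2 + 2·[0.12] = 2 + 0.24 = 2.24.
Under uncorrelated errors the observed covariances equal the true-score covariances, so only the own-variance terms attenuate.
True-score variance = [0.88 + 0.81] + 0.24 = 1.69 + 0.24 = 1.93.
Reliability = 1.93 / 2.24 = 0.862.

0.862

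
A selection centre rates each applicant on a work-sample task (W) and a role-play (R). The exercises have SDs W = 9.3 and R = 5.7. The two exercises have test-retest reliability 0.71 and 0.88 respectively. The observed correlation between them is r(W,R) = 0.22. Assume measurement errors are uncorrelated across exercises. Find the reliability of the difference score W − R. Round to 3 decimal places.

Var(W−R) = 9.3² + 5.7² − 2·9.3·5.7·0.22 = 118.98 − 23.3244 = 95.6556.
Because errors are independent across components, Cov(Tᵢ,Tⱼ) = Cov(Xᵢ,Xⱼ); the off-diagonal part of the true-score variance is the same as above.
True-score variance = [9.3²·0.71 + 5.7²·0.88] − 23.3244 = 89.9991 − 23.3244 = 66.6747.
Reliability = 66.6747 / 95.6556 = 0.697.

0.697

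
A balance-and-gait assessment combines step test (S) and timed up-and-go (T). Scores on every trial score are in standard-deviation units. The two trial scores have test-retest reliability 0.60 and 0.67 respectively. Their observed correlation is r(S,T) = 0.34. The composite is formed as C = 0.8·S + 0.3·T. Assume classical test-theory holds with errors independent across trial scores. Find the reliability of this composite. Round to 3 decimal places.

Var(C) = 0.8² + 0.3² + 2·[0.24·0.34] = 0.73 + 0.1632 = 0.8932.
Because errors are independent across components, Cov(Tᵢ,Tⱼ) = Cov(Xᵢ,Xⱼ); the off-diagonal part of the true-score variance is the same as above.
True-score variance = [0.8²·0.60 + 0.3²·0.67] + 0.1632 = 0.4443 + 0.1632 = 0.6075.
Reliability = 0.6075 / 0.8932 = 0.680.

0.680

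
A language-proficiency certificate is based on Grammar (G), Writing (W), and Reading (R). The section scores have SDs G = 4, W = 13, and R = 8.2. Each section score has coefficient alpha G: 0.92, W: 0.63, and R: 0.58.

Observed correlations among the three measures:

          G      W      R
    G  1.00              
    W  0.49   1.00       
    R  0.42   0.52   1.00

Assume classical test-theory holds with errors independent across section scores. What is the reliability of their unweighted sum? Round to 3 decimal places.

0.792

Var(G+W+R) = 4² + 13² + 8.2² + 2·[4·13·0.49 + 4·8.2·0.42 + 13·8.2·0.52] = 252.24 + 189.376 = 441.616.
Under uncorrelated errors the observed covariances equal the true-score covariances, so only the own-variance terms attenuate.
True-score variance = [4²·0.92 + 13²·0.63 + 8.2²·0.58] + 189.376 = 160.189 + 189.376 = 349.565.
Reliability = 349.565 / 441.616 = 0.792.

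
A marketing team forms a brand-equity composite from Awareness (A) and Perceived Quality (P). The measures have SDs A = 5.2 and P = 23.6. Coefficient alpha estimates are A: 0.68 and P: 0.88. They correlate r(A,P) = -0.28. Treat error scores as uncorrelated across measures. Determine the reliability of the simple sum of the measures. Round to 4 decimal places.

Var(A+P) = 5.2² + 23.6² + 2·[5.2·23.6·(-0.28)] = 584 − 68.7232 = 515.277.
Under uncorrelated errors the observed covariances equal the true-score covariances, so only the own-variance terms attenuate.
True-score variance = [5.2²·0.68 + 23.6²·0.88] − 68.7232 = 508.512 − 68.7232 = 439.789.
Reliability = 439.789 / 515.277 = 0.8535.

0.8535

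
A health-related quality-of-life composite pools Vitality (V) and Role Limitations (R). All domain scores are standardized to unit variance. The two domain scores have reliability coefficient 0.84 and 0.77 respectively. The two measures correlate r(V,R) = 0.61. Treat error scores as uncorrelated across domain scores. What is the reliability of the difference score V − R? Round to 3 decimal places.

0.500

Var(V−R) = 1 + 1 − 2·0.61 = 2 − 1.22 = 0.78.
Because errors are independent across components, Cov(Tᵢ,Tⱼ) = Cov(Xᵢ,Xⱼ); the off-diagonal part of the true-score variance is the same as above.
True-score variance = [0.84 + 0.77] − 1.22 = 1.61 − 1.22 = 0.39.
Reliability = 0.39 / 0.78 = 0.500.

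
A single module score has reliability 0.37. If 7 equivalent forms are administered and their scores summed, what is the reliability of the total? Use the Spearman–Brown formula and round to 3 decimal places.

0.804

ρ_k = kρ / (1 + (k−1)ρ) = 7·0.37 / (1 + 6·0.37) = 2.590 / 3.220 = 0.804.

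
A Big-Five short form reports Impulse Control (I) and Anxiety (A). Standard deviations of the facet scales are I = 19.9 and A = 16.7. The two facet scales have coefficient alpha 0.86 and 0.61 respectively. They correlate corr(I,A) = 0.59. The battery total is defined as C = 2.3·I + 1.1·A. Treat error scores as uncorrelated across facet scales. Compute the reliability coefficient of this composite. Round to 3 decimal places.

Var(C) = 2.3²·19.9² + 1.1²·16.7² + 2·[2.53·19.9·16.7·0.59] = 2432.35 + 992.138 = 3424.49.
Because errors are independent across components, Cov(Tᵢ,Tⱼ) = Cov(Xᵢ,Xⱼ); the off-diagonal part of the true-score variance is the same as above.
True-score variance = [2.3²·19.9²·0.86 + 1.1²·16.7²·0.61] + 992.138 = 2007.46 + 992.138 = 2999.59.
Reliability = 2999.59 / 3424.49 = 0.876.

0.876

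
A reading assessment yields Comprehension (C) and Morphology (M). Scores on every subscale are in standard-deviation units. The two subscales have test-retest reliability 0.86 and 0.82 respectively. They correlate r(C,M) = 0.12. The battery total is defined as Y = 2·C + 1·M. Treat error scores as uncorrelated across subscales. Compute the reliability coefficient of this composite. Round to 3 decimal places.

0.865

Var(Y) = 2² + 1 + 2·[2·0.12] = 5 + 0.48 = 5.48.
Under uncorrelated errors the observed covariances equal the true-score covariances, so only the own-variance terms attenuate.
True-score variance = [2²·0.86 + 0.82] + 0.48 = 4.26 + 0.48 = 4.74.
Reliability = 4.74 / 5.48 = 0.865.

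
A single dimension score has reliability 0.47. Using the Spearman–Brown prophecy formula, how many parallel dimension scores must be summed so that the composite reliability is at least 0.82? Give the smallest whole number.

6

k ≥ ρ*(1−ρ₁)/(ρ₁(1−ρ*)) = 0.82·0.53 / (0.47·0.18) = 5.137.
Smallest integer k = 6.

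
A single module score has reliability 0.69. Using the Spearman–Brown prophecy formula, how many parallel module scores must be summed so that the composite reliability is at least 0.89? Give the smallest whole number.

k ≥ ρ*(1−ρ₁)/(ρ₁(1−ρ*)) = 0.89·0.31 / (0.69·0.11) = 3.635.
Smallest integer k = 4.

4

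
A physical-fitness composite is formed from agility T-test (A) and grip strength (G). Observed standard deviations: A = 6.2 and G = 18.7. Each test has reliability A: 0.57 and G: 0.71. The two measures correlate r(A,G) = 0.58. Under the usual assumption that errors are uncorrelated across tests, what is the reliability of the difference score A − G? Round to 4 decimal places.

0.5350

Var(A−G) = 6.2² + 18.7² − 2·6.2·18.7·0.58 = 388.13 − 134.49 = 253.64.
With uncorrelated errors the cross-covariances are all true-score covariance, so they carry over unchanged; only the diagonal terms shrink to ρᵢσᵢ².
True-score variance = [6.2²·0.57 + 18.7²·0.71] − 134.49 = 270.191 − 134.49 = 135.7.
Reliability = 135.7 / 253.64 = 0.5350.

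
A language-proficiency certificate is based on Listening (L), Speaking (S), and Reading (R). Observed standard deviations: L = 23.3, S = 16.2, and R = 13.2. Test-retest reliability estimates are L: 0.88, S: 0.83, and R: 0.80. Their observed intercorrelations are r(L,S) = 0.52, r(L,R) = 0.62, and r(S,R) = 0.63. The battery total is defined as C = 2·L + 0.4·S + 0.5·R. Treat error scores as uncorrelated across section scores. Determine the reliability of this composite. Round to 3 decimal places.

0.908

Var(C) = 2²·23.3² + 0.4²·16.2² + 0.5²·13.2² + 2·[0.8·23.3·16.2·0.52 + 23.3·13.2·0.62 + 0.2·16.2·13.2·0.63] = 2257.11 + 749.309 = 3006.42.
Because errors are independent across components, Cov(Tᵢ,Tⱼ) = Cov(Xᵢ,Xⱼ); the off-diagonal part of the true-score variance is the same as above.
True-score variance = [2²·23.3²·0.88 + 0.4²·16.2²·0.83 + 0.5²·13.2²·0.80] + 749.309 = 1980.67 + 749.309 = 2729.98.
Reliability = 2729.98 / 3006.42 = 0.908.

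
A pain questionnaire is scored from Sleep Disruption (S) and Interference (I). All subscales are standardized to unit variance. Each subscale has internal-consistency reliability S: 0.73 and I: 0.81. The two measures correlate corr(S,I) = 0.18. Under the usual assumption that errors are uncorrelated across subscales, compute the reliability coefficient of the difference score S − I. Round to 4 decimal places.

Var(S−I) = 1 + 1 − 2·0.18 = 2 − 0.36 = 1.64.
With uncorrelated errors the cross-covariances are all true-score covariance, so they carry over unchanged; only the diagonal terms shrink to ρᵢσᵢ².
True-score variance = [0.73 + 0.81] − 0.36 = 1.54 − 0.36 = 1.18.
Reliability = 1.18 / 1.64 = 0.7195.

0.7195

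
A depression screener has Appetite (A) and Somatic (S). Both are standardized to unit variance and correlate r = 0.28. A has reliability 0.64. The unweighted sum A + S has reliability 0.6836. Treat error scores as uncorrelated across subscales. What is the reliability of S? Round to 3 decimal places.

0.550

Var(A+S) = 2 + 2·0.28 = 2.560.
True-score variance = ρ_A + ρ_S + 2·0.28, so 0.6836 = (0.64 + ρ_S + 0.56) / 2.560.
ρ_S = 0.6836·2.560 − 0.64 − 0.56 = 0.550.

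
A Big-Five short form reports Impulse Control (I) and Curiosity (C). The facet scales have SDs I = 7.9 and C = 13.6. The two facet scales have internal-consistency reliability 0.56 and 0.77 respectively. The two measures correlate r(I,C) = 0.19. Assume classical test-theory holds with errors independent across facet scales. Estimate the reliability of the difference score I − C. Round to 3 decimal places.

0.661

Var(I−C) = 7.9² + 13.6² − 2·7.9·13.6·0.19 = 247.37 − 40.8272 = 206.543.
With uncorrelated errors the cross-covariances are all true-score covariance, so they carry over unchanged; only the diagonal terms shrink to ρᵢσᵢ².
True-score variance = [7.9²·0.56 + 13.6²·0.77] − 40.8272 = 177.369 − 40.8272 = 136.542.
Reliability = 136.542 / 206.543 = 0.661.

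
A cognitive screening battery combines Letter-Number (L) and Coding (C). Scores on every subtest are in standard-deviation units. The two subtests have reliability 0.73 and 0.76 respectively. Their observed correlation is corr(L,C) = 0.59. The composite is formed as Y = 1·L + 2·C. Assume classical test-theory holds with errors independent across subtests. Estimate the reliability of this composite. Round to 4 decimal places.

0.8329

Var(Y) = 1 + 2² + 2·[2·0.59] = 5 + 2.36 = 7.36.
With uncorrelated errors the cross-covariances are all true-score covariance, so they carry over unchanged; only the diagonal terms shrink to ρᵢσᵢ².
True-score variance = [0.73 + 2²·0.76] + 2.36 = 3.77 + 2.36 = 6.13.
Reliability = 6.13 / 7.36 = 0.8329.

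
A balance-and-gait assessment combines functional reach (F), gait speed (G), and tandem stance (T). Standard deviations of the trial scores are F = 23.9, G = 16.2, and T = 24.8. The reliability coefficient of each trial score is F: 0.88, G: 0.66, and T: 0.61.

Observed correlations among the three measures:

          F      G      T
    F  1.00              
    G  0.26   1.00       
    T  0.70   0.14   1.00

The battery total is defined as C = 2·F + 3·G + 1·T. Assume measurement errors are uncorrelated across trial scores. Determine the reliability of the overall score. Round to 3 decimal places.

0.844

Var(C) = 2²·23.9² + 3²·16.2² + 24.8² + 2·[6·23.9·16.2·0.26 + 2·23.9·24.8·0.70 + 3·16.2·24.8·0.14] = 5261.84 + 3205.1 = 8466.94.
Under uncorrelated errors the observed covariances equal the true-score covariances, so only the own-variance terms attenuate.
True-score variance = [2²·23.9²·0.88 + 3²·16.2²·0.66 + 24.8²·0.61] + 3205.1 = 3944.73 + 3205.1 = 7149.82.
Reliability = 7149.82 / 8466.94 = 0.844.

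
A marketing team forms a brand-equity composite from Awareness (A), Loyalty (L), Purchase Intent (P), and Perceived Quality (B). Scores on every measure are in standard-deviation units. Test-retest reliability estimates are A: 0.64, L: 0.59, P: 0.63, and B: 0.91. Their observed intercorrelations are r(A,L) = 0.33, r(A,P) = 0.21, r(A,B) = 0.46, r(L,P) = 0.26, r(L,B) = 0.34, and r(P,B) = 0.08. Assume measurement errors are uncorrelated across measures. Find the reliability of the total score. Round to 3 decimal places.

Var(A+L+P+B) = 4 + 2·[0.33 + 0.21 + 0.46 + 0.26 + 0.34 + 0.08] = 4 + 3.36 = 7.36.
Because errors are independent across components, Cov(Tᵢ,Tⱼ) = Cov(Xᵢ,Xⱼ); the off-diagonal part of the true-score variance is the same as above.
True-score variance = [0.64 + 0.59 + 0.63 + 0.91] + 3.36 = 2.77 + 3.36 = 6.13.
Reliability = 6.13 / 7.36 = 0.833.

0.833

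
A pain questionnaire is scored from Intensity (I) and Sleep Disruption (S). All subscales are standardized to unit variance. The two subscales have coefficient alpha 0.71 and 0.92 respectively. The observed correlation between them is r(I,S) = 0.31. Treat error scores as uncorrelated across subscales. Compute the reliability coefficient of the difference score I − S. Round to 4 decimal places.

Var(I−S) = 1 + 1 − 2·0.31 = 2 − 0.62 = 1.38.
With uncorrelated errors the cross-covariances are all true-score covariance, so they carry over unchanged; only the diagonal terms shrink to ρᵢσᵢ².
True-score variance = [0.71 + 0.92] − 0.62 = 1.63 − 0.62 = 1.01.
Reliability = 1.01 / 1.38 = 0.7319.

0.7319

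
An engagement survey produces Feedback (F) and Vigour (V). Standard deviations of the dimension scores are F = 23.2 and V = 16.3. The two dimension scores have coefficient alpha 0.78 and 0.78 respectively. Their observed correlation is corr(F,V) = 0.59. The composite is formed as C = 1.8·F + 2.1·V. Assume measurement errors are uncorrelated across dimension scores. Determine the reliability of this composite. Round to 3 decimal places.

0.861

Var(C) = 1.8²·23.2² + 2.1²·16.3² + 2·[3.78·23.2·16.3·0.59] = 2915.59 + 1686.74 = 4602.34.
With uncorrelated errors the cross-covariances are all true-score covariance, so they carry over unchanged; only the diagonal terms shrink to ρᵢσᵢ².
True-score variance = [1.8²·23.2²·0.78 + 2.1²·16.3²·0.78] + 1686.74 = 2274.16 + 1686.74 = 3960.91.
Reliability = 3960.91 / 4602.34 = 0.861.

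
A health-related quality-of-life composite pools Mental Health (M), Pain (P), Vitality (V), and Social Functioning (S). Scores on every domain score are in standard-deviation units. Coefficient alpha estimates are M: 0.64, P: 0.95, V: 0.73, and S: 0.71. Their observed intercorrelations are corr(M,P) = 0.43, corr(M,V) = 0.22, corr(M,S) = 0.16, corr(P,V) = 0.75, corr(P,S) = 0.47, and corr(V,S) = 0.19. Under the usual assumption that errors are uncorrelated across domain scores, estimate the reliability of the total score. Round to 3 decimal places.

Var(M+P+V+S) = 4 + 2·[0.43 + 0.22 + 0.16 + 0.75 + 0.47 + 0.19] = 4 + 4.44 = 8.44.
Under uncorrelated errors the observed covariances equal the true-score covariances, so only the own-variance terms attenuate.
True-score variance = [0.64 + 0.95 + 0.73 + 0.71] + 4.44 = 3.03 + 4.44 = 7.47.
Reliability = 7.47 / 8.44 = 0.885.

0.885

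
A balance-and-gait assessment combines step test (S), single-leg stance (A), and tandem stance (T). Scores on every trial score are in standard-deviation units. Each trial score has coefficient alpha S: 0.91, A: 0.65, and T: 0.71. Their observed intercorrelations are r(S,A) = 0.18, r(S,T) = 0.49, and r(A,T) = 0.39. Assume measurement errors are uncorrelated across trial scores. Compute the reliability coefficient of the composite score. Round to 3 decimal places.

0.857

Var(S+A+T) = 3 + 2·[0.18 + 0.49 + 0.39] = 3 + 2.12 = 5.12.
Under uncorrelated errors the observed covariances equal the true-score covariances, so only the own-variance terms attenuate.
True-score variance = [0.91 + 0.65 + 0.71] + 2.12 = 2.27 + 2.12 = 4.39.
Reliability = 4.39 / 5.12 = 0.857.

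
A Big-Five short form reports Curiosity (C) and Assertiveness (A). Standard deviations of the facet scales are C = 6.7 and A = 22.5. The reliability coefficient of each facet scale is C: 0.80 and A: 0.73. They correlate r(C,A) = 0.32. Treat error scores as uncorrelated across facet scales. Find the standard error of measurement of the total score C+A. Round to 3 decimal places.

Var(total) = 551.14 + 96.48 = 647.62.
True-score variance = 405.474 + 96.48 = 501.954, so reliability = 0.7751.
Error variance = 647.62 − 501.954 = 145.666; SEM = √145.666 = 12.069.

12.069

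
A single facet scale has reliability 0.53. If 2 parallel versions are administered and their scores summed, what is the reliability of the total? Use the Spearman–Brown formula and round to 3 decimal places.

ρ_k = kρ / (1 + (k−1)ρ) = 2·0.53 / (1 + 1·0.53) = 1.060 / 1.530 = 0.693.

0.693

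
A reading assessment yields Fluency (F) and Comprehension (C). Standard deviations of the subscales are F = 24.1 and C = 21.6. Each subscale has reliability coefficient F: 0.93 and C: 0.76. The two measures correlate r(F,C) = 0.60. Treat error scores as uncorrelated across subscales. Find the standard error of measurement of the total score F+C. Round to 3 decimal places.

Var(total) = 1047.37 + 624.672 = 1672.04.
True-score variance = 894.739 + 624.672 = 1519.41, so reliability = 0.9087.
Error variance = 1672.04 − 1519.41 = 152.631; SEM = √152.631 = 12.354.

12.354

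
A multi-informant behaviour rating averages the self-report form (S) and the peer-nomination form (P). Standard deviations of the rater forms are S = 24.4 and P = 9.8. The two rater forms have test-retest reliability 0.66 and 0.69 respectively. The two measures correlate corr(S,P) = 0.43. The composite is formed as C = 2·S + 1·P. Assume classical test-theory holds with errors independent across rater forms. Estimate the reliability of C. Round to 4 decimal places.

0.7094

Var(C) = 2²·24.4² + 9.8² + 2·[2·24.4·9.8·0.43] = 2477.48 + 411.286 = 2888.77.
Because errors are independent across components, Cov(Tᵢ,Tⱼ) = Cov(Xᵢ,Xⱼ); the off-diagonal part of the true-score variance is the same as above.
True-score variance = [2²·24.4²·0.66 + 9.8²·0.69] + 411.286 = 1638.02 + 411.286 = 2049.3.
Reliability = 2049.3 / 2888.77 = 0.7094.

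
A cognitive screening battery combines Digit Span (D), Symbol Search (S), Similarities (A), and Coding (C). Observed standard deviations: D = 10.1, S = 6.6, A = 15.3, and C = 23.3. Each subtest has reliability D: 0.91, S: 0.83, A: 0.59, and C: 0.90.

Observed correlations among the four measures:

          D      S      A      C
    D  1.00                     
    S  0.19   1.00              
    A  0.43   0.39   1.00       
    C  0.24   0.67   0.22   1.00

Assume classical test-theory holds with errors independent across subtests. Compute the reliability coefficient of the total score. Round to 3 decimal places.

Var(D+S+A+C) = 10.1² + 6.6² + 15.3² + 23.3² + 2·[10.1·6.6·0.19 + 10.1·15.3·0.43 + 10.1·23.3·0.24 + 6.6·15.3·0.39 + 6.6·23.3·0.67 + 15.3·23.3·0.22] = 922.55 + 712.87 = 1635.42.
With uncorrelated errors the cross-covariances are all true-score covariance, so they carry over unchanged; only the diagonal terms shrink to ρᵢσᵢ².
True-score variance = [10.1²·0.91 + 6.6²·0.83 + 15.3²·0.59 + 23.3²·0.90] + 712.87 = 755.698 + 712.87 = 1468.57.
Reliability = 1468.57 / 1635.42 = 0.898.

0.898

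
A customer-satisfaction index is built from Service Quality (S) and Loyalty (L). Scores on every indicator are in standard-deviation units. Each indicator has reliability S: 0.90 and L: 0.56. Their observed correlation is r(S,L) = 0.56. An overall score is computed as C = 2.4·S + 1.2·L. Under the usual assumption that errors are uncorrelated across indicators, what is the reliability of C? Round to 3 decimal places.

0.884

Var(C) = 2.4² + 1.2² + 2·[2.88·0.56] = 7.2 + 3.2256 = 10.4256.
With uncorrelated errors the cross-covariances are all true-score covariance, so they carry over unchanged; only the diagonal terms shrink to ρᵢσᵢ².
True-score variance = [2.4²·0.90 + 1.2²·0.56] + 3.2256 = 5.9904 + 3.2256 = 9.216.
Reliability = 9.216 / 10.4256 = 0.884.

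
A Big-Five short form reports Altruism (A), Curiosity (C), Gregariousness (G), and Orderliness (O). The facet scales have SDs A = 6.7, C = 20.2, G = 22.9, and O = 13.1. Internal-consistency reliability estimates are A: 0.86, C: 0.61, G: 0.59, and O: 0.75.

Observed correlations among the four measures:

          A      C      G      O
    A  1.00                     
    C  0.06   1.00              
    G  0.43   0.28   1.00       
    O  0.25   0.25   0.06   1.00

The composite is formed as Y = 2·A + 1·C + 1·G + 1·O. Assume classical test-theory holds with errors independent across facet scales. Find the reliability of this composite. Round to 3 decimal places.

Var(Y) = 2²·6.7² + 20.2² + 22.9² + 13.1² + 2·[2·6.7·20.2·0.06 + 2·6.7·22.9·0.43 + 2·6.7·13.1·0.25 + 20.2·22.9·0.28 + 20.2·13.1·0.25 + 22.9·13.1·0.06] = 1283.62 + 811.505 = 2095.12.
With uncorrelated errors the cross-covariances are all true-score covariance, so they carry over unchanged; only the diagonal terms shrink to ρᵢσᵢ².
True-score variance = [2²·6.7²·0.86 + 20.2²·0.61 + 22.9²·0.59 + 13.1²·0.75] + 811.505 = 841.435 + 811.505 = 1652.94.
Reliability = 1652.94 / 2095.12 = 0.789.

0.789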